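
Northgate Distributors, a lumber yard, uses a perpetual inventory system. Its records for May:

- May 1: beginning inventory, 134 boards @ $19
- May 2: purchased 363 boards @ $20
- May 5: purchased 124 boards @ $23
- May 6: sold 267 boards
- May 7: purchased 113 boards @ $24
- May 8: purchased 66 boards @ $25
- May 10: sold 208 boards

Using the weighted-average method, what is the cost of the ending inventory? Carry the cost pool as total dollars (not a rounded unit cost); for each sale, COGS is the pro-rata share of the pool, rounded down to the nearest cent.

After May 1: 134 on hand, pool $2,546.00 (≈ $19.0000 each)
After May 2: 497 on hand, pool $9,806.00 (≈ $19.7304 each)
After May 5: 621 on hand, pool $12,658.00 (≈ $20.3833 each)
May 6, sell 267: 267/621 × $12,658.00 → $5,442.32
After May 7: 467 on hand, pool $9,927.68 (≈ $21.2584 each)
After May 8: 533 on hand, pool $11,577.68 (≈ $21.7217 each)
May 10, sell 208: 208/533 × $11,577.68 → $4,518.11
Total COGS = $5,442.32 + $4,518.11 = $9,960.43
Ending inventory (cost pool remaining) = $7,059.57
Check: goods available $17,020.00 = COGS $9,960.43 + ending $7,059.57

Ending inventory = $7,059.57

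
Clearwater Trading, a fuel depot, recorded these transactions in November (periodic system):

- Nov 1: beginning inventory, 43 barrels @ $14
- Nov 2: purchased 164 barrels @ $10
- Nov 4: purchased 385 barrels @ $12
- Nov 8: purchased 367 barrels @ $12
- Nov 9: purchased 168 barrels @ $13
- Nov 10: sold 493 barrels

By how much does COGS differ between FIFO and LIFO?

$410

FIFO COGS: 43 @ $14 + 164 @ $10 + 286 @ $12 = $5,674
LIFO COGS: 168 @ $13 + 325 @ $12 = $6,084
Difference = |$5,674 − $6,084| = $410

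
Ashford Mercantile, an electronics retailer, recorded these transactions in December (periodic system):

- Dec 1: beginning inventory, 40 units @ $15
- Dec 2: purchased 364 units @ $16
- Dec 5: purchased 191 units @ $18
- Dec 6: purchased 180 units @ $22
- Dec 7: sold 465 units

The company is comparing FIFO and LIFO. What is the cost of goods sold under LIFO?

COGS = $8,902

FIFO COGS: 40 @ $15 + 364 @ $16 + 61 @ $18 = $7,522
LIFO COGS: 180 @ $22 + 191 @ $18 + 94 @ $16 = $8,902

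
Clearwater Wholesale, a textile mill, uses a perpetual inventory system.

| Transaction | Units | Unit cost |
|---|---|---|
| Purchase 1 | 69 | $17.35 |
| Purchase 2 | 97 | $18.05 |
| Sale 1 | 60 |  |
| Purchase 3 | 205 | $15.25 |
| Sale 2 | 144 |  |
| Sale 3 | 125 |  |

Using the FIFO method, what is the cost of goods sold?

COGS = $5,433.75

Sale 1 (60) [FIFO — oldest first]: 60 @ $17.35 = $1,041.00
Sale 2 (144) [FIFO — oldest first]: 9 @ $17.35 + 97 @ $18.05 + 38 @ $15.25 = $2,486.50
Sale 3 (125) [FIFO — oldest first]: 125 @ $15.25 = $1,906.25
Total COGS = $1,041.00 + $2,486.50 + $1,906.25 = $5,433.75
Ending inventory: 42 @ $15.25 = $640.50
Check: goods available $6,074.25 = COGS $5,433.75 + ending $640.50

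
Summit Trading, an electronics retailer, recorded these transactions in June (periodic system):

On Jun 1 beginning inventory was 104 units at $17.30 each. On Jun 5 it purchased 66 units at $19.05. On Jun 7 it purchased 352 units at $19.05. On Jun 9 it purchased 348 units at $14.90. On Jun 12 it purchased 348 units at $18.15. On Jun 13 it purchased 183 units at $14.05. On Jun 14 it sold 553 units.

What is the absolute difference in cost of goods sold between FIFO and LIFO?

$1,008.85

FIFO COGS: 104 @ $17.30 + 66 @ $19.05 + 352 @ $19.05 + 31 @ $14.90 = $10,224.00
LIFO COGS: 183 @ $14.05 + 348 @ $18.15 + 22 @ $14.90 = $9,215.15
Difference = |$10,224.00 − $9,215.15| = $1,008.85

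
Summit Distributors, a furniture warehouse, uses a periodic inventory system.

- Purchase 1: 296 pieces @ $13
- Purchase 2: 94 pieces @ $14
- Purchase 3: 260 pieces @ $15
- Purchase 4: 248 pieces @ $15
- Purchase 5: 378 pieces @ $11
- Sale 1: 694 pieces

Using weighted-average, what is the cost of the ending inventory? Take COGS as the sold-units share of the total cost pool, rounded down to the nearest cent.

Sale 1, sell 694: 694/1276 × $16,942.00 → $9,214.53
Ending inventory (cost pool remaining) = $7,727.47
Check: goods available $16,942.00 = COGS $9,214.53 + ending $7,727.47

Ending inventory = $7,727.47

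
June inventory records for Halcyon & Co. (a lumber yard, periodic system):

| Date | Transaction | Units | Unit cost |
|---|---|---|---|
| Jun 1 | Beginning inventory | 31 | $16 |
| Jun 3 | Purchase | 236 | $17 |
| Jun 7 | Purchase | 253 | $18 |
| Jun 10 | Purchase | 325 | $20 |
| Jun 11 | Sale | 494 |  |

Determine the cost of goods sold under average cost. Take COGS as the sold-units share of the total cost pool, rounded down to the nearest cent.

Jun 11, sell 494: 494/845 × $15,562.00 → $9,097.78
Ending inventory (cost pool remaining) = $6,464.22

COGS = $9,097.78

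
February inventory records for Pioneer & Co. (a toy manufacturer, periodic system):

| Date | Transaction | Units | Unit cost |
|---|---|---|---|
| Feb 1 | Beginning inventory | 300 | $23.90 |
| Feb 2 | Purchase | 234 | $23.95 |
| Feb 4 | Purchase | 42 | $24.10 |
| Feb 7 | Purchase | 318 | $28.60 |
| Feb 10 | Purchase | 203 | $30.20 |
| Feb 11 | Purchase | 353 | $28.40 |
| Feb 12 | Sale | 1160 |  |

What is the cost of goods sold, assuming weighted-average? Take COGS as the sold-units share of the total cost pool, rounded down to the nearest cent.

COGS = $31,229.68

Feb 12, sell 1160: 1160/1450 × $39,037.10 → $31,229.68
Ending inventory (cost pool remaining) = $7,807.42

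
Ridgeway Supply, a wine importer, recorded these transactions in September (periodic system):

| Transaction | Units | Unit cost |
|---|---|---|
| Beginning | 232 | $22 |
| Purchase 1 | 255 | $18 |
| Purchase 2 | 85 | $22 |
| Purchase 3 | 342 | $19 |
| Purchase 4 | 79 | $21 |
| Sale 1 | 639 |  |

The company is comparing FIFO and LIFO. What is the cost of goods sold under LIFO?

COGS = $12,421

FIFO COGS: 232 @ $22 + 255 @ $18 + 85 @ $22 + 67 @ $19 = $12,837
LIFO COGS: 79 @ $21 + 342 @ $19 + 85 @ $22 + 133 @ $18 = $12,421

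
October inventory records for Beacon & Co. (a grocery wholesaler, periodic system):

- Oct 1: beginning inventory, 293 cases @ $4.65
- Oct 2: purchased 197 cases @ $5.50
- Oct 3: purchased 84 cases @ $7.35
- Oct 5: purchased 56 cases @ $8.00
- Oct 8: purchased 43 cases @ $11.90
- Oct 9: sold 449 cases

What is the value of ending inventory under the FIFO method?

Ending inventory = $1,802.60

Oct 9, 449 sold [FIFO — oldest first]: 293 @ $4.65 + 156 @ $5.50 = $2,220.45
Ending inventory: 41 @ $5.50 + 84 @ $7.35 + 56 @ $8.00 + 43 @ $11.90 = $1,802.60
Check: goods available $4,023.05 = COGS $2,220.45 + ending $1,802.60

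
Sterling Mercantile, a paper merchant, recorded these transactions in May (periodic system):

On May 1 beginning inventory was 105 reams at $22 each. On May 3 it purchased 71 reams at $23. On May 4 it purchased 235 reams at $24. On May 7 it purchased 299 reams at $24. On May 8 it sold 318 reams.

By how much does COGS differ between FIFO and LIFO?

$281

FIFO COGS: 105 @ $22 + 71 @ $23 + 142 @ $24 = $7,351
LIFO COGS: 299 @ $24 + 19 @ $24 = $7,632
Difference = |$7,351 − $7,632| = $281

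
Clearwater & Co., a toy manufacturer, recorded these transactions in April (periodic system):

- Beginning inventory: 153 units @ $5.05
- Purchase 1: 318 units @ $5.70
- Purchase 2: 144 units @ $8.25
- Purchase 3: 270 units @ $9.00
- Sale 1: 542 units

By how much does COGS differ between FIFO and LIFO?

FIFO COGS: 153 @ $5.05 + 318 @ $5.70 + 71 @ $8.25 = $3,171.00
LIFO COGS: 270 @ $9.00 + 144 @ $8.25 + 128 @ $5.70 = $4,347.60
Difference = |$3,171.00 − $4,347.60| = $1,176.60

$1,176.60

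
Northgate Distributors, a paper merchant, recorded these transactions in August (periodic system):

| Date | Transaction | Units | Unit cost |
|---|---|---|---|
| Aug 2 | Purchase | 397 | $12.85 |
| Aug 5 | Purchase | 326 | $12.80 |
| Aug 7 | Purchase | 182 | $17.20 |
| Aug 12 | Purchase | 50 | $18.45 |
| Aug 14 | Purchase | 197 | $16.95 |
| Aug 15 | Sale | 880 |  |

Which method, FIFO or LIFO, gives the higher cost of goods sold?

FIFO COGS: 397 @ $12.85 + 326 @ $12.80 + 157 @ $17.20 = $11,974.65
LIFO COGS: 197 @ $16.95 + 50 @ $18.45 + 182 @ $17.20 + 326 @ $12.80 + 125 @ $12.85 = $13,171.10

LIFO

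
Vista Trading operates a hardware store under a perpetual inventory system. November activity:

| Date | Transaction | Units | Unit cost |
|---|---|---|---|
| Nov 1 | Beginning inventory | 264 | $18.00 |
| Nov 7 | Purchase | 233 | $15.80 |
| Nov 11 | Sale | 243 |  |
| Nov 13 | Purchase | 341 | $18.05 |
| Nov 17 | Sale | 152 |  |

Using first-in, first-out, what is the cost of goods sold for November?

Nov 11, 243 sold [FIFO — oldest first]: 243 @ $18.00 = $4,374.00
Nov 17, 152 sold [FIFO — oldest first]: 21 @ $18.00 + 131 @ $15.80 = $2,447.80
Total COGS = $4,374.00 + $2,447.80 = $6,821.80
Ending inventory: 102 @ $15.80 + 341 @ $18.05 = $7,766.65
Check: goods available $14,588.45 = COGS $6,821.80 + ending $7,766.65

COGS = $6,821.80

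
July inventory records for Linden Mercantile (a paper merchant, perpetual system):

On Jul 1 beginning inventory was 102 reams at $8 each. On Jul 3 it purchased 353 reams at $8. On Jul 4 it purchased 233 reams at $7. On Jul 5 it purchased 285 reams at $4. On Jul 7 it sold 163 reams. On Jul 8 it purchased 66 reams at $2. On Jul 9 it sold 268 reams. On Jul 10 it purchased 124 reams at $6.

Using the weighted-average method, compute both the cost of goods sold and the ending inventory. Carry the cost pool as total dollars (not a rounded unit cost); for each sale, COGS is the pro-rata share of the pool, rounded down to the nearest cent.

After Jul 1: 102 on hand, pool $816.00 (≈ $8.0000 each)
After Jul 3: 455 on hand, pool $3,640.00 (≈ $8.0000 each)
After Jul 4: 688 on hand, pool $5,271.00 (≈ $7.6613 each)
After Jul 5: 973 on hand, pool $6,411.00 (≈ $6.5889 each)
Jul 7, sell 163: 163/973 × $6,411.00 → $1,073.99
After Jul 8: 876 on hand, pool $5,469.01 (≈ $6.2432 each)
Jul 9, sell 268: 268/876 × $5,469.01 → $1,673.16
After Jul 10: 732 on hand, pool $4,539.85 (≈ $6.2020 each)
Total COGS = $1,073.99 + $1,673.16 = $2,747.15
Ending inventory (cost pool remaining) = $4,539.85

COGS = $2,747.15; ending inventory = $4,539.85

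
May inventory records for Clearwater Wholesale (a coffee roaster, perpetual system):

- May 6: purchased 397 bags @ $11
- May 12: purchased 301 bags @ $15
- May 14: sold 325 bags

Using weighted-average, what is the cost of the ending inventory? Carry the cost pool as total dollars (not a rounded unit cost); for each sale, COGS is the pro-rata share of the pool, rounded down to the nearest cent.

After May 6: 397 on hand, pool $4,367.00 (≈ $11.0000 each)
After May 12: 698 on hand, pool $8,882.00 (≈ $12.7249 each)
May 14, sell 325: 325/698 × $8,882.00 → $4,135.60
Ending inventory (cost pool remaining) = $4,746.40

Ending inventory = $4,746.40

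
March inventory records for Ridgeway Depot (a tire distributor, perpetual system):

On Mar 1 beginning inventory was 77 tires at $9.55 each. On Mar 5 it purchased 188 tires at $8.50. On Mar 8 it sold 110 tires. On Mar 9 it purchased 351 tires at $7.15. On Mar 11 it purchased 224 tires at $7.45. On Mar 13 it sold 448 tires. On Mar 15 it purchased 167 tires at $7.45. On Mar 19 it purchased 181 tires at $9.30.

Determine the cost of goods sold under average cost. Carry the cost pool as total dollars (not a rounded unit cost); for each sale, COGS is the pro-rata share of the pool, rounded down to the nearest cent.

After Mar 1: 77 on hand, pool $735.35 (≈ $9.5500 each)
After Mar 5: 265 on hand, pool $2,333.35 (≈ $8.8051 each)
Mar 8, sell 110: 110/265 × $2,333.35 → $968.56
After Mar 9: 506 on hand, pool $3,874.44 (≈ $7.6570 each)
After Mar 11: 730 on hand, pool $5,543.24 (≈ $7.5935 each)
Mar 13, sell 448: 448/730 × $5,543.24 → $3,401.87
After Mar 15: 449 on hand, pool $3,385.52 (≈ $7.5401 each)
After Mar 19: 630 on hand, pool $5,068.82 (≈ $8.0457 each)
Total COGS = $968.56 + $3,401.87 = $4,370.43
Ending inventory (cost pool remaining) = $5,068.82

COGS = $4,370.43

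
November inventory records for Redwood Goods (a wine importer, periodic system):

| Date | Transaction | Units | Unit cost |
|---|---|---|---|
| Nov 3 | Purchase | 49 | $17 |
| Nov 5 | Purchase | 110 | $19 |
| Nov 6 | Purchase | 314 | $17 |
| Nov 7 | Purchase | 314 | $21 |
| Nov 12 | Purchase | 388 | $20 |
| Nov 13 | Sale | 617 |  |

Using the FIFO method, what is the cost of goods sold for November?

COGS = $11,285

Nov 13, 617 sold [FIFO — oldest first]: 49 @ $17 + 110 @ $19 + 314 @ $17 + 144 @ $21 = $11,285
Ending inventory: 170 @ $21 + 388 @ $20 = $11,330
Check: goods available $22,615 = COGS $11,285 + ending $11,330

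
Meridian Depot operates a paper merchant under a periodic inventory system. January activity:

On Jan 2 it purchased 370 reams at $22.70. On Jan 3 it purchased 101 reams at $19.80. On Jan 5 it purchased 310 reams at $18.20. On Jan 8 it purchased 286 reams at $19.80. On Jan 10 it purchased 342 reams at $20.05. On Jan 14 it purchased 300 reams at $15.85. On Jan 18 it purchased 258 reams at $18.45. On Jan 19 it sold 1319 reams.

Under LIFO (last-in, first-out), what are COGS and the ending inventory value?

Jan 19, 1319 sold [LIFO — newest first]: 258 @ $18.45 + 300 @ $15.85 + 342 @ $20.05 + 286 @ $19.80 + 133 @ $18.20 = $24,455.60
Ending inventory: 370 @ $22.70 + 101 @ $19.80 + 177 @ $18.20 = $13,620.20

COGS = $24,455.60; ending inventory = $13,620.20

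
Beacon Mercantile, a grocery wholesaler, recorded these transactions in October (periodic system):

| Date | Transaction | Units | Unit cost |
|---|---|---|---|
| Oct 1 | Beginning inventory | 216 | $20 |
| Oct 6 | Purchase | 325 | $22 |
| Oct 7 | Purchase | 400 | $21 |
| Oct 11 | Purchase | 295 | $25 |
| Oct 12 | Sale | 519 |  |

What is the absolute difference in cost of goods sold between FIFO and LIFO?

$1,093

FIFO COGS: 216 @ $20 + 303 @ $22 = $10,986
LIFO COGS: 295 @ $25 + 224 @ $21 = $12,079
Difference = |$10,986 − $12,079| = $1,093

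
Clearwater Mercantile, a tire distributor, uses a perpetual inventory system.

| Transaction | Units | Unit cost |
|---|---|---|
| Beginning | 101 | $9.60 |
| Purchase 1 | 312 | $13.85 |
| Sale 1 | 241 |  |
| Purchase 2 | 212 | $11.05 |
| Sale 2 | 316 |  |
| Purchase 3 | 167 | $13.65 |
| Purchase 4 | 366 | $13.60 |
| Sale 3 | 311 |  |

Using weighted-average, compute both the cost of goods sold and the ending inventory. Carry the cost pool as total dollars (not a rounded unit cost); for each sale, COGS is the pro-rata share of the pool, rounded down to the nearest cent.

After Beginning: 101 on hand, pool $969.60 (≈ $9.6000 each)
After Purchase 1: 413 on hand, pool $5,290.80 (≈ $12.8107 each)
Sale 1, sell 241: 241/413 × $5,290.80 → $3,087.36
After Purchase 2: 384 on hand, pool $4,546.04 (≈ $11.8386 each)
Sale 2, sell 316: 316/384 × $4,546.04 → $3,741.01
After Purchase 3: 235 on hand, pool $3,084.58 (≈ $13.1259 each)
After Purchase 4: 601 on hand, pool $8,062.18 (≈ $13.4146 each)
Sale 3, sell 311: 311/601 × $8,062.18 → $4,171.94
Total COGS = $3,087.36 + $3,741.01 + $4,171.94 = $11,000.31
Ending inventory (cost pool remaining) = $3,890.24

COGS = $11,000.31; ending inventory = $3,890.24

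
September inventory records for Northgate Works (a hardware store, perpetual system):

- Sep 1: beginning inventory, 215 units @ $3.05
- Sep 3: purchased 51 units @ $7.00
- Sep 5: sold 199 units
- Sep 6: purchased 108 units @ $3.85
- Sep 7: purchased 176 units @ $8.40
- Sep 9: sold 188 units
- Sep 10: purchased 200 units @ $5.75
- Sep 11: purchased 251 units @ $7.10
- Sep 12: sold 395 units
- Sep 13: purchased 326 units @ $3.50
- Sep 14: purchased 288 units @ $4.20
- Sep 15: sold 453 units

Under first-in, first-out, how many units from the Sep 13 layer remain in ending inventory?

92

Sep 5, 199 sold [FIFO — oldest first]: 199 @ $3.05 = $606.95
Sep 9, 188 sold [FIFO — oldest first]: 16 @ $3.05 + 51 @ $7.00 + 108 @ $3.85 + 13 @ $8.40 = $930.80
Sep 12, 395 sold [FIFO — oldest first]: 163 @ $8.40 + 200 @ $5.75 + 32 @ $7.10 = $2,746.40
Sep 15, 453 sold [FIFO — oldest first]: 219 @ $7.10 + 234 @ $3.50 = $2,373.90
Total COGS = $606.95 + $930.80 + $2,746.40 + $2,373.90 = $6,658.05
Ending inventory: 92 @ $3.50 + 288 @ $4.20 = $1,531.60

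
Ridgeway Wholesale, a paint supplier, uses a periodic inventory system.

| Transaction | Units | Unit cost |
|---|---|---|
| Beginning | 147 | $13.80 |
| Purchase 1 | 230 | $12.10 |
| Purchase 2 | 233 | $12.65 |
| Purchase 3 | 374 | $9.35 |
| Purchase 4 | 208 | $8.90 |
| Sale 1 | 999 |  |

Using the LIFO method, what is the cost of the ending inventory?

Sale 1 (999) [LIFO — newest first]: 208 @ $8.90 + 374 @ $9.35 + 233 @ $12.65 + 184 @ $12.10 = $10,521.95
Ending inventory: 147 @ $13.80 + 46 @ $12.10 = $2,585.20
Check: goods available $13,107.15 = COGS $10,521.95 + ending $2,585.20

Ending inventory = $2,585.20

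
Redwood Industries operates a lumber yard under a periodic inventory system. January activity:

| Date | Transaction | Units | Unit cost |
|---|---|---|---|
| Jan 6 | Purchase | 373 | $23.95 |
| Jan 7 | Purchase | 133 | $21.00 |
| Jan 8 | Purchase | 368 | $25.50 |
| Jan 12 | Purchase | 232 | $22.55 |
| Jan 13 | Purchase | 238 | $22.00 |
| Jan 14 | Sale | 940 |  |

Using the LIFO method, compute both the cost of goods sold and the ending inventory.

COGS = $21,993.60; ending inventory = $9,584.35

Jan 14, 940 sold [LIFO — newest first]: 238 @ $22.00 + 232 @ $22.55 + 368 @ $25.50 + 102 @ $21.00 = $21,993.60
Ending inventory: 373 @ $23.95 + 31 @ $21.00 = $9,584.35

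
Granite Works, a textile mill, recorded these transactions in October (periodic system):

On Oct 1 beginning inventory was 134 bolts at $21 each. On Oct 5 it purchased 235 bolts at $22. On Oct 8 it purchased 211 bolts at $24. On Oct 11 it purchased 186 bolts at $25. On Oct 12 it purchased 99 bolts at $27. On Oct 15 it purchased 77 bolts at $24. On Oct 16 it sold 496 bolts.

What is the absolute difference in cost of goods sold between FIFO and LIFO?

FIFO COGS: 134 @ $21 + 235 @ $22 + 127 @ $24 = $11,032
LIFO COGS: 77 @ $24 + 99 @ $27 + 186 @ $25 + 134 @ $24 = $12,387
Difference = |$11,032 − $12,387| = $1,355

$1,355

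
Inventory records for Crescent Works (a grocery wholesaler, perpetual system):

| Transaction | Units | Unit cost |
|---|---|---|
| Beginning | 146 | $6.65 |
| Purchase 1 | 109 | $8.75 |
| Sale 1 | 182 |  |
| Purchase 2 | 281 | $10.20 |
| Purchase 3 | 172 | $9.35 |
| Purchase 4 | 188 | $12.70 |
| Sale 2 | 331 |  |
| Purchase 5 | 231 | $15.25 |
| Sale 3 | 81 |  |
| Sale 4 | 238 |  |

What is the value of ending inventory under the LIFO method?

Sale 1 (182) [LIFO — newest first]: 109 @ $8.75 + 73 @ $6.65 = $1,439.20
Sale 2 (331) [LIFO — newest first]: 188 @ $12.70 + 143 @ $9.35 = $3,724.65
Sale 3 (81) [LIFO — newest first]: 81 @ $15.25 = $1,235.25
Sale 4 (238) [LIFO — newest first]: 150 @ $15.25 + 29 @ $9.35 + 59 @ $10.20 = $3,160.45
Total COGS = $1,439.20 + $3,724.65 + $1,235.25 + $3,160.45 = $9,559.55
Ending inventory: 73 @ $6.65 + 222 @ $10.20 = $2,749.85
Check: goods available $12,309.40 = COGS $9,559.55 + ending $2,749.85

Ending inventory = $2,749.85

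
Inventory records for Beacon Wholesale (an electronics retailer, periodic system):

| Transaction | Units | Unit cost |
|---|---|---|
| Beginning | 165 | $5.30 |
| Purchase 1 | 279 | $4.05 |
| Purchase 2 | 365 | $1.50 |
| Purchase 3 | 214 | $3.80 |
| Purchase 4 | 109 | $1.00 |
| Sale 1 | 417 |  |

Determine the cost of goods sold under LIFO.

Sale 1 (417) [LIFO — newest first]: 109 @ $1.00 + 214 @ $3.80 + 94 @ $1.50 = $1,063.20
Ending inventory: 165 @ $5.30 + 279 @ $4.05 + 271 @ $1.50 = $2,410.95

COGS = $1,063.20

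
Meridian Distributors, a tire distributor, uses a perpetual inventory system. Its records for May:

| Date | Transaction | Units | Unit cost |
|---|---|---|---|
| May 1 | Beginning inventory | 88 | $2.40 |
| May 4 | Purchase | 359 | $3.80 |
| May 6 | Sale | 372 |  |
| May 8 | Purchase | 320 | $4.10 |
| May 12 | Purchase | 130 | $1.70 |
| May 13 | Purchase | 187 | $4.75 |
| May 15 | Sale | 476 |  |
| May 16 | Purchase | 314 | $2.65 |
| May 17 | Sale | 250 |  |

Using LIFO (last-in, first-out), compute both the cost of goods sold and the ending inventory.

COGS = $3,819.05; ending inventory = $1,009.70

May 6, 372 sold [LIFO — newest first]: 359 @ $3.80 + 13 @ $2.40 = $1,395.40
May 15, 476 sold [LIFO — newest first]: 187 @ $4.75 + 130 @ $1.70 + 159 @ $4.10 = $1,761.15
May 17, 250 sold [LIFO — newest first]: 250 @ $2.65 = $662.50
Total COGS = $1,395.40 + $1,761.15 + $662.50 = $3,819.05
Ending inventory: 75 @ $2.40 + 161 @ $4.10 + 64 @ $2.65 = $1,009.70
Check: goods available $4,828.75 = COGS $3,819.05 + ending $1,009.70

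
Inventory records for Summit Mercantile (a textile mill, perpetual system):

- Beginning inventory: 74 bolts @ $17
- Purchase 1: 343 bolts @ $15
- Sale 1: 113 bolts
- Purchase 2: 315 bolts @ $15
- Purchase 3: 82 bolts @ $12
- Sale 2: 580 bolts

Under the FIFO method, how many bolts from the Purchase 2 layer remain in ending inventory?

39

Sale 1 (113) [FIFO — oldest first]: 74 @ $17 + 39 @ $15 = $1,843
Sale 2 (580) [FIFO — oldest first]: 304 @ $15 + 276 @ $15 = $8,700
Total COGS = $1,843 + $8,700 = $10,543
Ending inventory: 39 @ $15 + 82 @ $12 = $1,569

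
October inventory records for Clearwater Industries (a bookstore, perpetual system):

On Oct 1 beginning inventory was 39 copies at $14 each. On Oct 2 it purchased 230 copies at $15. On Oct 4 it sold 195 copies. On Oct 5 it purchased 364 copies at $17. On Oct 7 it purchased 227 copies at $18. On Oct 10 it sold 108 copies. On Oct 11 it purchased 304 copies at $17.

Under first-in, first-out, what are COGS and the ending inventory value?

COGS = $4,574; ending inventory = $14,864

Oct 4, 195 sold [FIFO — oldest first]: 39 @ $14 + 156 @ $15 = $2,886
Oct 10, 108 sold [FIFO — oldest first]: 74 @ $15 + 34 @ $17 = $1,688
Total COGS = $2,886 + $1,688 = $4,574
Ending inventory: 330 @ $17 + 227 @ $18 + 304 @ $17 = $14,864
Check: goods available $19,438 = COGS $4,574 + ending $14,864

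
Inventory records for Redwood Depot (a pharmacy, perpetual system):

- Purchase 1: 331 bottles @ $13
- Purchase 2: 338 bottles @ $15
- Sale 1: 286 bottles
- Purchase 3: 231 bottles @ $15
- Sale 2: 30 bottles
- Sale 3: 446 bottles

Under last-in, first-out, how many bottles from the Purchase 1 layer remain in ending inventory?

138

Sale 1 (286) [LIFO — newest first]: 286 @ $15 = $4,290
Sale 2 (30) [LIFO — newest first]: 30 @ $15 = $450
Sale 3 (446) [LIFO — newest first]: 201 @ $15 + 52 @ $15 + 193 @ $13 = $6,304
Total COGS = $4,290 + $450 + $6,304 = $11,044
Ending inventory: 138 @ $13 = $1,794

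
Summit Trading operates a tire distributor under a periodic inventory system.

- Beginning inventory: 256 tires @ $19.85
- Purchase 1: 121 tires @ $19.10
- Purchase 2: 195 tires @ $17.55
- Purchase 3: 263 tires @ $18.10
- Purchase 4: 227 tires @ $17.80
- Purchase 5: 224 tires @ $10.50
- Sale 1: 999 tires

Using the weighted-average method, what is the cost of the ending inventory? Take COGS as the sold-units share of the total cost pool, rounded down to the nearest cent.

Ending inventory = $4,902.63

Sale 1, sell 999: 999/1286 × $21,967.85 → $17,065.22
Ending inventory (cost pool remaining) = $4,902.63
Check: goods available $21,967.85 = COGS $17,065.22 + ending $4,902.63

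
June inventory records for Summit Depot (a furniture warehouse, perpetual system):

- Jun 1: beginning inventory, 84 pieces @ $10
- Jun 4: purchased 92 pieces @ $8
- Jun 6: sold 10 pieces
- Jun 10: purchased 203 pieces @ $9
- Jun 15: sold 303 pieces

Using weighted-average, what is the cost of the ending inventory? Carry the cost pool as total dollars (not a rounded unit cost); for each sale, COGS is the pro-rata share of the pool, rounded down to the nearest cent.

After Jun 1: 84 on hand, pool $840.00 (≈ $10.0000 each)
After Jun 4: 176 on hand, pool $1,576.00 (≈ $8.9545 each)
Jun 6, sell 10: 10/176 × $1,576.00 → $89.54
After Jun 10: 369 on hand, pool $3,313.46 (≈ $8.9796 each)
Jun 15, sell 303: 303/369 × $3,313.46 → $2,720.80
Total COGS = $89.54 + $2,720.80 = $2,810.34
Ending inventory (cost pool remaining) = $592.66
Check: goods available $3,403.00 = COGS $2,810.34 + ending $592.66

Ending inventory = $592.66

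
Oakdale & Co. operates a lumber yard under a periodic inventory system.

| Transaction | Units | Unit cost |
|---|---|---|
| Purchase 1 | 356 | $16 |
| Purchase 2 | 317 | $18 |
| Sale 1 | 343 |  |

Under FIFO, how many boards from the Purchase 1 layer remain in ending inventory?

13

Sale 1 (343) [FIFO — oldest first]: 343 @ $16 = $5,488
Ending inventory: 13 @ $16 + 317 @ $18 = $5,914
Check: goods available $11,402 = COGS $5,488 + ending $5,914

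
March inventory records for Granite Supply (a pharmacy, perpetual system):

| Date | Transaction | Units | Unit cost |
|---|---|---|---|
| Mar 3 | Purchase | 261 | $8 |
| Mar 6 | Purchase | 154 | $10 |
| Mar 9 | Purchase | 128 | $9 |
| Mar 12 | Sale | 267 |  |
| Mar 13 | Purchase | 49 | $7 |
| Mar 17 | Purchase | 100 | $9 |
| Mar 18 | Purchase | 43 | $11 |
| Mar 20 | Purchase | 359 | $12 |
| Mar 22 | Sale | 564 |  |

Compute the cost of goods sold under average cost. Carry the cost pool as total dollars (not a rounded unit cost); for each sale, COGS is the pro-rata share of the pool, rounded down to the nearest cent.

COGS = $8,115.60

After Mar 3: 261 on hand, pool $2,088.00 (≈ $8.0000 each)
After Mar 6: 415 on hand, pool $3,628.00 (≈ $8.7422 each)
After Mar 9: 543 on hand, pool $4,780.00 (≈ $8.8029 each)
Mar 12, sell 267: 267/543 × $4,780.00 → $2,350.38
After Mar 13: 325 on hand, pool $2,772.62 (≈ $8.5311 each)
After Mar 17: 425 on hand, pool $3,672.62 (≈ $8.6415 each)
After Mar 18: 468 on hand, pool $4,145.62 (≈ $8.8582 each)
After Mar 20: 827 on hand, pool $8,453.62 (≈ $10.2220 each)
Mar 22, sell 564: 564/827 × $8,453.62 → $5,765.22
Total COGS = $2,350.38 + $5,765.22 = $8,115.60
Ending inventory (cost pool remaining) = $2,688.40
Check: goods available $10,804.00 = COGS $8,115.60 + ending $2,688.40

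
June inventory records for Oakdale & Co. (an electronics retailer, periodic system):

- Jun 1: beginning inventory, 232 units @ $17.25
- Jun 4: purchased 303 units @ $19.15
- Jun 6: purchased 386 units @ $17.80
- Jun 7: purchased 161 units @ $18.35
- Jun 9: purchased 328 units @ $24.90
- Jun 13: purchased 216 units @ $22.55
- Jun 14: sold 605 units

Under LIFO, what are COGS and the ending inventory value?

Jun 14, 605 sold [LIFO — newest first]: 216 @ $22.55 + 328 @ $24.90 + 61 @ $18.35 = $14,157.35
Ending inventory: 232 @ $17.25 + 303 @ $19.15 + 386 @ $17.80 + 100 @ $18.35 = $18,510.25

COGS = $14,157.35; ending inventory = $18,510.25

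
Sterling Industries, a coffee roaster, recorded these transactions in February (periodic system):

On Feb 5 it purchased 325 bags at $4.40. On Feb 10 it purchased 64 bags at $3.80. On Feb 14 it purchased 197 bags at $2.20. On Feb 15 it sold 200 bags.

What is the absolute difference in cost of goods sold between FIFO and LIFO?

$435.20

FIFO COGS: 200 @ $4.40 = $880.00
LIFO COGS: 197 @ $2.20 + 3 @ $3.80 = $444.80
Difference = |$880.00 − $444.80| = $435.20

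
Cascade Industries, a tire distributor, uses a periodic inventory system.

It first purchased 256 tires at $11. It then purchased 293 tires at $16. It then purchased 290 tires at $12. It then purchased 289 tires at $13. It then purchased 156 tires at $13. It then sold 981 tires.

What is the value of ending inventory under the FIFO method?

Sale 1 (981) [FIFO — oldest first]: 256 @ $11 + 293 @ $16 + 290 @ $12 + 142 @ $13 = $12,830
Ending inventory: 147 @ $13 + 156 @ $13 = $3,939

Ending inventory = $3,939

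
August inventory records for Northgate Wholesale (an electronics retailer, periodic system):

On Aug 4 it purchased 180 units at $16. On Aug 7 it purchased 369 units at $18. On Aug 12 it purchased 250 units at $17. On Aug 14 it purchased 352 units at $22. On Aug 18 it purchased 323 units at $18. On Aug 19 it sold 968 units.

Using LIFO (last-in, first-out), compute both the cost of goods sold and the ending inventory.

COGS = $18,582; ending inventory = $8,748

Aug 19, 968 sold [LIFO — newest first]: 323 @ $18 + 352 @ $22 + 250 @ $17 + 43 @ $18 = $18,582
Ending inventory: 180 @ $16 + 326 @ $18 = $8,748
Check: goods available $27,330 = COGS $18,582 + ending $8,748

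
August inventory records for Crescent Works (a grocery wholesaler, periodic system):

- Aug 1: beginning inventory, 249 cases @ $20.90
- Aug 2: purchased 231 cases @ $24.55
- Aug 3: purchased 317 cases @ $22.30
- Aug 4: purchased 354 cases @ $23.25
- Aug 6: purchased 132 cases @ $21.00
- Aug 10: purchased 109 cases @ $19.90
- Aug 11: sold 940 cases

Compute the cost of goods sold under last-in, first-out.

Aug 11, 940 sold [LIFO — newest first]: 109 @ $19.90 + 132 @ $21.00 + 354 @ $23.25 + 317 @ $22.30 + 28 @ $24.55 = $20,928.10
Ending inventory: 249 @ $20.90 + 203 @ $24.55 = $10,187.75
Check: goods available $31,115.85 = COGS $20,928.10 + ending $10,187.75

COGS = $20,928.10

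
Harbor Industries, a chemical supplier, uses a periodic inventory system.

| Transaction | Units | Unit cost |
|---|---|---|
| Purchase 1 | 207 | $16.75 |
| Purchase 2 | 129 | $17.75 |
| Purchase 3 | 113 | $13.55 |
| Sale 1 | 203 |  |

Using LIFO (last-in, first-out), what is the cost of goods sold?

Sale 1 (203) [LIFO — newest first]: 113 @ $13.55 + 90 @ $17.75 = $3,128.65
Ending inventory: 207 @ $16.75 + 39 @ $17.75 = $4,159.50

COGS = $3,128.65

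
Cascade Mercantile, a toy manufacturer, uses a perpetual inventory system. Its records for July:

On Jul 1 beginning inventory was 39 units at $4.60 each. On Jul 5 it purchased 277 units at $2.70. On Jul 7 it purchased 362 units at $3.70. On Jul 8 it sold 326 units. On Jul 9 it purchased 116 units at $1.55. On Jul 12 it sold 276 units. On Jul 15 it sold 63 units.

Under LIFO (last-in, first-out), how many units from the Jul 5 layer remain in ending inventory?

90

Jul 8, 326 sold [LIFO — newest first]: 326 @ $3.70 = $1,206.20
Jul 12, 276 sold [LIFO — newest first]: 116 @ $1.55 + 36 @ $3.70 + 124 @ $2.70 = $647.80
Jul 15, 63 sold [LIFO — newest first]: 63 @ $2.70 = $170.10
Total COGS = $1,206.20 + $647.80 + $170.10 = $2,024.10
Ending inventory: 39 @ $4.60 + 90 @ $2.70 = $422.40
Check: goods available $2,446.50 = COGS $2,024.10 + ending $422.40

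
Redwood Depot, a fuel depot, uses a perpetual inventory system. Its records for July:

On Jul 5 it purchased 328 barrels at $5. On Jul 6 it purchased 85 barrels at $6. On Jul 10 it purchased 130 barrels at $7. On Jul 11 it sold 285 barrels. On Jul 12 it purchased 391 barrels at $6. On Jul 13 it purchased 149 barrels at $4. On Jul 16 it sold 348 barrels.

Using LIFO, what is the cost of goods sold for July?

Jul 11, 285 sold [LIFO — newest first]: 130 @ $7 + 85 @ $6 + 70 @ $5 = $1,770
Jul 16, 348 sold [LIFO — newest first]: 149 @ $4 + 199 @ $6 = $1,790
Total COGS = $1,770 + $1,790 = $3,560
Ending inventory: 258 @ $5 + 192 @ $6 = $2,442
Check: goods available $6,002 = COGS $3,560 + ending $2,442

COGS = $3,560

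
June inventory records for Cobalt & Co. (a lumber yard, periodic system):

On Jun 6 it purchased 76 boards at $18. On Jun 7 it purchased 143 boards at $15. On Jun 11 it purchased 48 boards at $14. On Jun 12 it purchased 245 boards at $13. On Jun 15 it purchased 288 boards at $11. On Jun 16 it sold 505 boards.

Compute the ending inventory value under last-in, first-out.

Ending inventory = $4,549

Jun 16, 505 sold [LIFO — newest first]: 288 @ $11 + 217 @ $13 = $5,989
Ending inventory: 76 @ $18 + 143 @ $15 + 48 @ $14 + 28 @ $13 = $4,549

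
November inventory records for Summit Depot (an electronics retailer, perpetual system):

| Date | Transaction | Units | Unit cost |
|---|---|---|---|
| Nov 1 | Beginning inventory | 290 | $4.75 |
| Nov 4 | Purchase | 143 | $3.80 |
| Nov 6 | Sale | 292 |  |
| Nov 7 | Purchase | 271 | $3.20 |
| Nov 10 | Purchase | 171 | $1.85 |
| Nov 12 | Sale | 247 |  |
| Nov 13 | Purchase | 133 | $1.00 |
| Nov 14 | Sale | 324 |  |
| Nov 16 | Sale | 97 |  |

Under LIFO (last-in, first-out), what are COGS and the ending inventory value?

COGS = $3,009.45; ending inventory = $228.00

Nov 6, 292 sold [LIFO — newest first]: 143 @ $3.80 + 149 @ $4.75 = $1,251.15
Nov 12, 247 sold [LIFO — newest first]: 171 @ $1.85 + 76 @ $3.20 = $559.55
Nov 14, 324 sold [LIFO — newest first]: 133 @ $1.00 + 191 @ $3.20 = $744.20
Nov 16, 97 sold [LIFO — newest first]: 4 @ $3.20 + 93 @ $4.75 = $454.55
Total COGS = $1,251.15 + $559.55 + $744.20 + $454.55 = $3,009.45
Ending inventory: 48 @ $4.75 = $228.00
Check: goods available $3,237.45 = COGS $3,009.45 + ending $228.00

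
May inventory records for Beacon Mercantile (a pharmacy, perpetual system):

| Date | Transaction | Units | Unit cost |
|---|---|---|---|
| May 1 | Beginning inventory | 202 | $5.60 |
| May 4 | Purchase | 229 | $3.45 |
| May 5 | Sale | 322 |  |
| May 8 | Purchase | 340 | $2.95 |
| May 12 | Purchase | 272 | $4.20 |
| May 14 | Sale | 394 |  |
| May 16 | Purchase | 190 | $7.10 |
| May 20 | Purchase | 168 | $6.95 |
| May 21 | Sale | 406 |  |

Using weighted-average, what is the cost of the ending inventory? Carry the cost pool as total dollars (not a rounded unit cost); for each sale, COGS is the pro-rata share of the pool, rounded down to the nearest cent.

After May 1: 202 on hand, pool $1,131.20 (≈ $5.6000 each)
After May 4: 431 on hand, pool $1,921.25 (≈ $4.4577 each)
May 5, sell 322: 322/431 × $1,921.25 → $1,435.36
After May 8: 449 on hand, pool $1,488.89 (≈ $3.3160 each)
After May 12: 721 on hand, pool $2,631.29 (≈ $3.6495 each)
May 14, sell 394: 394/721 × $2,631.29 → $1,437.90
After May 16: 517 on hand, pool $2,542.39 (≈ $4.9176 each)
After May 20: 685 on hand, pool $3,709.99 (≈ $5.4160 each)
May 21, sell 406: 406/685 × $3,709.99 → $2,198.91
Total COGS = $1,435.36 + $1,437.90 + $2,198.91 = $5,072.17
Ending inventory (cost pool remaining) = $1,511.08

Ending inventory = $1,511.08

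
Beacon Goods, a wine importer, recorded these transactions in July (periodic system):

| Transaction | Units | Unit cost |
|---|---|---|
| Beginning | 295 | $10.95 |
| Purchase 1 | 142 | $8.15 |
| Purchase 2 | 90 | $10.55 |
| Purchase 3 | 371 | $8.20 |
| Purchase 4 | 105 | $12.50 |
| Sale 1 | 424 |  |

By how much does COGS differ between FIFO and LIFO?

$353.30

FIFO COGS: 295 @ $10.95 + 129 @ $8.15 = $4,281.60
LIFO COGS: 105 @ $12.50 + 319 @ $8.20 = $3,928.30
Difference = |$4,281.60 − $3,928.30| = $353.30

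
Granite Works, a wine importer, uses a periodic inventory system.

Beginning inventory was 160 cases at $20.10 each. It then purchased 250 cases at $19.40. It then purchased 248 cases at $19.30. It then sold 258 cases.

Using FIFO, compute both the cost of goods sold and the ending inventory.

COGS = $5,117.20; ending inventory = $7,735.20

Sale 1 (258) [FIFO — oldest first]: 160 @ $20.10 + 98 @ $19.40 = $5,117.20
Ending inventory: 152 @ $19.40 + 248 @ $19.30 = $7,735.20
Check: goods available $12,852.40 = COGS $5,117.20 + ending $7,735.20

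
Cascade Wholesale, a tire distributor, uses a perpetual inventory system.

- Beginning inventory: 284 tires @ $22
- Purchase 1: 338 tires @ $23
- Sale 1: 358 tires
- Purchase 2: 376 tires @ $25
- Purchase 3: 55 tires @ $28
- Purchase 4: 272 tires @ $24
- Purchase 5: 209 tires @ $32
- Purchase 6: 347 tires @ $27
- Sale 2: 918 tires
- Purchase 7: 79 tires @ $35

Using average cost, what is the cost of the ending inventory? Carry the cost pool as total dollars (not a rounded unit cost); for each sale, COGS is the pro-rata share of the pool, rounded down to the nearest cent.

Ending inventory = $18,446.72

After Beginning: 284 on hand, pool $6,248.00 (≈ $22.0000 each)
After Purchase 1: 622 on hand, pool $14,022.00 (≈ $22.5434 each)
Sale 1, sell 358: 358/622 × $14,022.00 → $8,070.54
After Purchase 2: 640 on hand, pool $15,351.46 (≈ $23.9867 each)
After Purchase 3: 695 on hand, pool $16,891.46 (≈ $24.3043 each)
After Purchase 4: 967 on hand, pool $23,419.46 (≈ $24.2187 each)
After Purchase 5: 1176 on hand, pool $30,107.46 (≈ $25.6016 each)
After Purchase 6: 1523 on hand, pool $39,476.46 (≈ $25.9202 each)
Sale 2, sell 918: 918/1523 × $39,476.46 → $23,794.74
After Purchase 7: 684 on hand, pool $18,446.72 (≈ $26.9689 each)
Total COGS = $8,070.54 + $23,794.74 = $31,865.28
Ending inventory (cost pool remaining) = $18,446.72
Check: goods available $50,312.00 = COGS $31,865.28 + ending $18,446.72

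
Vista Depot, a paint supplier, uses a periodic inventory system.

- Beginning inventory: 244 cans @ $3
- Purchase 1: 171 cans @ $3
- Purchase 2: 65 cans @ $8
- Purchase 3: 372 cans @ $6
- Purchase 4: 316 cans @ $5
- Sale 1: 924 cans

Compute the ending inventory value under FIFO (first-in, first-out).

Ending inventory = $1,220

Sale 1 (924) [FIFO — oldest first]: 244 @ $3 + 171 @ $3 + 65 @ $8 + 372 @ $6 + 72 @ $5 = $4,357
Ending inventory: 244 @ $5 = $1,220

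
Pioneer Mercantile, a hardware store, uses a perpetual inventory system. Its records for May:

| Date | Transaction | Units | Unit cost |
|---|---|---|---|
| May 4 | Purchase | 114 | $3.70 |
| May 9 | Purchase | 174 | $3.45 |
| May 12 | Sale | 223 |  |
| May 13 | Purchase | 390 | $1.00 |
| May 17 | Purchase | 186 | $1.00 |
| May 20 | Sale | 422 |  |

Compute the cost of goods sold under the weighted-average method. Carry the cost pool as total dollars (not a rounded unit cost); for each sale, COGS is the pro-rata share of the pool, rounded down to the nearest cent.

After May 4: 114 on hand, pool $421.80 (≈ $3.7000 each)
After May 9: 288 on hand, pool $1,022.10 (≈ $3.5490 each)
May 12, sell 223: 223/288 × $1,022.10 → $791.41
After May 13: 455 on hand, pool $620.69 (≈ $1.3642 each)
After May 17: 641 on hand, pool $806.69 (≈ $1.2585 each)
May 20, sell 422: 422/641 × $806.69 → $531.08
Total COGS = $791.41 + $531.08 = $1,322.49
Ending inventory (cost pool remaining) = $275.61

COGS = $1,322.49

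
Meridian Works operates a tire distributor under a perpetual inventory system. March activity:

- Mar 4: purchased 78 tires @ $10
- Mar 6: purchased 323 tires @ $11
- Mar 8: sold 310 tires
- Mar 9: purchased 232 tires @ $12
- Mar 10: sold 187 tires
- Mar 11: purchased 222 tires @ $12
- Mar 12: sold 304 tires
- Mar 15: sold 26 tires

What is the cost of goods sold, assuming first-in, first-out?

Mar 8, 310 sold [FIFO — oldest first]: 78 @ $10 + 232 @ $11 = $3,332
Mar 10, 187 sold [FIFO — oldest first]: 91 @ $11 + 96 @ $12 = $2,153
Mar 12, 304 sold [FIFO — oldest first]: 136 @ $12 + 168 @ $12 = $3,648
Mar 15, 26 sold [FIFO — oldest first]: 26 @ $12 = $312
Total COGS = $3,332 + $2,153 + $3,648 + $312 = $9,445
Ending inventory: 28 @ $12 = $336

COGS = $9,445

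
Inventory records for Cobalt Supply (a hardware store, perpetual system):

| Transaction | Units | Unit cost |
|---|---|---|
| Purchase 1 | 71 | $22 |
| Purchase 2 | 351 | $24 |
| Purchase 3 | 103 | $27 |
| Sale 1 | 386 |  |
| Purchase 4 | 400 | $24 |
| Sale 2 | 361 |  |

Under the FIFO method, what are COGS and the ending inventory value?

COGS = $18,095; ending inventory = $4,272

Sale 1 (386) [FIFO — oldest first]: 71 @ $22 + 315 @ $24 = $9,122
Sale 2 (361) [FIFO — oldest first]: 36 @ $24 + 103 @ $27 + 222 @ $24 = $8,973
Total COGS = $9,122 + $8,973 = $18,095
Ending inventory: 178 @ $24 = $4,272
Check: goods available $22,367 = COGS $18,095 + ending $4,272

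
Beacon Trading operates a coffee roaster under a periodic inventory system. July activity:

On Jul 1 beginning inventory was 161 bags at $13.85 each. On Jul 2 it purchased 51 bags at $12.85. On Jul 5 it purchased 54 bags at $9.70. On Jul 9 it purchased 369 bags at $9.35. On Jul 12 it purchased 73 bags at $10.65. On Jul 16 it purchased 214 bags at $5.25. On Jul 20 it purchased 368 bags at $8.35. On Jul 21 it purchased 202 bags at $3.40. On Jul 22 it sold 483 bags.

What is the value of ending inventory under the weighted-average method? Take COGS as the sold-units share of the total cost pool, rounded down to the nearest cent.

Jul 22, sell 483: 483/1492 × $12,519.70 → $4,052.95
Ending inventory (cost pool remaining) = $8,466.75
Check: goods available $12,519.70 = COGS $4,052.95 + ending $8,466.75

Ending inventory = $8,466.75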